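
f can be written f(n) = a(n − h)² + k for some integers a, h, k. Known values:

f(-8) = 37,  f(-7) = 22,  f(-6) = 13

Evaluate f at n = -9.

58

First differences -15, -9; second difference 6 = 2a, so a = 3.
Expanding, the n-coefficient is −2ah = -6h; matching it to the data gives h = -5, and then k = 10.
So f(n) = 3(n + 5)² + 10.
f(-9) = 3·(-4)² + 10 = 58.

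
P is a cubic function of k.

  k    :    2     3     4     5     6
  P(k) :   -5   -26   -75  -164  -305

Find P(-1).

Write P(k) = ak³ + bk² + ck + d; the 5 given values yield a linear system in the 4 coefficients.
Solving, P(k) = -2k³ + 4k² - 3k + 1.
Then P(-1) = 10.

10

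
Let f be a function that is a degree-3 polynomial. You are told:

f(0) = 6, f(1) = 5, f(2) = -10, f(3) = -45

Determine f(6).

Write f(m) = am³ + bm² + cm + d; the 4 given values yield a linear system in the 4 coefficients.
Solving, f(m) = -m³ - 4m² + 4m + 6.
Then f(6) = -330.

-330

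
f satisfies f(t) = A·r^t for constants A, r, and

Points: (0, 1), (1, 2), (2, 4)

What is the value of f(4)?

Consecutive ratio: 2/1 = 2, and 4/2 = 2, so r = 2.
Then A·2^0 = 1 gives A = 1, and f(t) = 1·2^t.
f(4) = 1·2^4 = 16.

16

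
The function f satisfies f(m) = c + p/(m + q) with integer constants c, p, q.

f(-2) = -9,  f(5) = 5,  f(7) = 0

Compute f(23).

(f(m) − c)(m + q) = p for each data point; the three points give a linear system in c and q, then p follows.
Solving: c = -5, q = -3, p = 20, so f(m) = -5 + 20/(m − 3).
Then f(23) = -5 + 20/20 = -4.

-4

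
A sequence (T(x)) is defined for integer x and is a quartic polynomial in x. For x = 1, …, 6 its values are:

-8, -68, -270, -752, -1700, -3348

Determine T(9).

First differences: -60, -202, -482, -948, -1648. Second differences: -142, -280, -466, -700. Third differences: -138, -186, -234. Fourth differences: -48, -48.
Level-4 differences are constant, so T has degree 4.
Fitting a degree-4 polynomial gives T(x) = -2x^4 - 3x³ - 3x².
Then T(9) = -15552.

-15552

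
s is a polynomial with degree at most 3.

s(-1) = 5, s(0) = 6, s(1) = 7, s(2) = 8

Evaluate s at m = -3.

First differences: 1, 1, 1.
Level-1 differences are constant, so s has degree 1.
Fitting a degree-1 polynomial gives s(m) = m + 6.
Then s(-3) = 3.

3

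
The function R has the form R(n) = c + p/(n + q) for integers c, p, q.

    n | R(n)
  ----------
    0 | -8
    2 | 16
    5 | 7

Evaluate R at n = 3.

(R(n) − c)(n + q) = p for each data point; the three points give a linear system in c and q, then p follows.
Solving: c = 4, q = -1, p = 12, so R(n) = 4 + 12/(n − 1).
Then R(3) = 4 + 12/2 = 10.

10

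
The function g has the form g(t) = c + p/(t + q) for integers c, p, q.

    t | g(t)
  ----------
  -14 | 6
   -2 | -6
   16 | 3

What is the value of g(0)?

-1

(g(t) − c)(t + q) = p for each data point; the three points give a linear system in c and q, then p follows.
Solving: c = 4, q = 4, p = -20, so g(t) = 4 − 20/(t + 4).
Then g(0) = 4 − 20/4 = -1.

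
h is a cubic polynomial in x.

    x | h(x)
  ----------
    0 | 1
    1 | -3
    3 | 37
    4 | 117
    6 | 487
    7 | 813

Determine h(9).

Write h(x) = ax³ + bx² + cx + d; the 6 given values yield a linear system in the 4 coefficients.
Solving, h(x) = 3x³ - 4x² - 3x + 1.
Then h(9) = 1837.

1837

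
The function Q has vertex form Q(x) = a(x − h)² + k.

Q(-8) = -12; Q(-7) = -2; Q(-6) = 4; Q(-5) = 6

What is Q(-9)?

First differences 10, 6, 2; second difference -4 = 2a, so a = -2.
Expanding, the x-coefficient is −2ah = 4h; matching it to the data gives h = -5, and then k = 6.
So Q(x) = -2(x + 5)² + 6.
Q(-9) = -2·(-4)² + 6 = -26.

-26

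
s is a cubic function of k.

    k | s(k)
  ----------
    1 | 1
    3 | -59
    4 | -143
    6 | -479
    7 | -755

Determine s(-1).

-3

Write s(k) = ak³ + bk² + ck + d; the 5 given values yield a linear system in the 4 coefficients.
Solving, s(k) = -2k³ - 2k² + 4k + 1.
Then s(-1) = -3.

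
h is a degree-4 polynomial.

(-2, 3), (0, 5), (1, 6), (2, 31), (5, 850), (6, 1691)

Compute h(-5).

360

Write h(k) = ak^4 + bk³ + ck² + dk + e; the 6 given values yield a linear system in the 5 coefficients.
Solving, h(k) = k^4 + 2k³ - k² - k + 5.
Then h(-5) = 360.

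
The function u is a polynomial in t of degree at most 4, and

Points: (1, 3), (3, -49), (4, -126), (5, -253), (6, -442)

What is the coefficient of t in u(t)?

Write u(t) = at^4 + bt³ + ct² + dt + e; the 5 given values yield a linear system in the 5 coefficients.
Solving, the leading coefficient vanishes, and u(t) = -2t³ - t² + 4t + 2.
The coefficient of t is 4.

4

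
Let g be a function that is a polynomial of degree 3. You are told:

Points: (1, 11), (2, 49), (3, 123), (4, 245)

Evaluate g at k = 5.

427

Write g(k) = ak³ + bk² + ck + d; the 4 given values yield a linear system in the 4 coefficients.
Solving, g(k) = 2k³ + 6k² + 6k - 3.
Then g(5) = 427.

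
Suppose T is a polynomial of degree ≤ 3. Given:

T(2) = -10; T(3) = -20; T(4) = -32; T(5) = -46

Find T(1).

Write T(n) = an³ + bn² + cn + d; the 4 given values yield a linear system in the 4 coefficients.
Solving, the leading coefficient vanishes, and T(n) = -n² - 5n + 4.
Then T(1) = -2.

-2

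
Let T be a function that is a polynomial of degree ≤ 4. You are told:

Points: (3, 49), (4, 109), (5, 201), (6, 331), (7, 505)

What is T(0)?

1

First differences: 60, 92, 130, 174. Second differences: 32, 38, 44. Third differences: 6, 6.
Level-3 differences are constant, so T has degree 3.
Fitting a degree-3 polynomial gives T(x) = x³ + 4x² - 5x + 1.
The constant term is T(0) = 1.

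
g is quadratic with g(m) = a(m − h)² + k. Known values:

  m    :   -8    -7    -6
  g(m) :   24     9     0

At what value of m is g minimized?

First differences -15, -9; second difference 6 = 2a, so a = 3.
Expanding, the m-coefficient is −2ah = -6h; matching it to the data gives h = -5, and then k = -3.
So g(m) = 3(m + 5)² − 3.
Hence h = -5.

-5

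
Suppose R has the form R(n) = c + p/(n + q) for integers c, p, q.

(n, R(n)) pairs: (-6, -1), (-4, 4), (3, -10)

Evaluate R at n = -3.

(R(n) − c)(n + q) = p for each data point; the three points give a linear system in c and q, then p follows.
Solving: c = -6, q = 2, p = -20, so R(n) = -6 − 20/(n + 2).
Then R(-3) = -6 − 20/(-1) = 14.

14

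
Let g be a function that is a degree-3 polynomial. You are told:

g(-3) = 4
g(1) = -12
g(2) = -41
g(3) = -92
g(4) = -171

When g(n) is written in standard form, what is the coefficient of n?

Write g(n) = an³ + bn² + cn + d; the 5 given values yield a linear system in the 4 coefficients.
Solving, g(n) = -n³ - 5n² - 7n + 1.
The coefficient of n is -7.

-7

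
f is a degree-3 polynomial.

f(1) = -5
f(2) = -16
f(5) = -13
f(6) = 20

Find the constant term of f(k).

Write f(k) = ak³ + bk² + ck + d; the 4 given values yield a linear system in the 4 coefficients.
Solving, f(k) = k³ - 5k² - 3k + 2.
The constant term is f(0) = 2.

2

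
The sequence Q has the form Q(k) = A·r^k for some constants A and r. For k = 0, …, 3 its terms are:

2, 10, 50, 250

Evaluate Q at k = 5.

Consecutive ratio: 10/2 = 5, and 50/10 = 5, so r = 5.
Then A·5^0 = 2 gives A = 2, and Q(k) = 2·5^k.
Q(5) = 2·5^5 = 6250.

6250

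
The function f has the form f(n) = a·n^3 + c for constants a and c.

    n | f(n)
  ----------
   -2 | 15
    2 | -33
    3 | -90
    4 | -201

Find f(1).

-12

From f(-2) = 15 and f(2) = -33: -8a + c = 15 and 8a + c = -33.
Subtracting: 16a = -48, so a = -3; then c = 15 − (-3)·(-8) = -9.
So f(n) = -3n³ − 9, and f(1) = -12.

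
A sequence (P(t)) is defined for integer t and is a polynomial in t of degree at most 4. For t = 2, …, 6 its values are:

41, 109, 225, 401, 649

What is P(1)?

First differences: 68, 116, 176, 248. Second differences: 48, 60, 72. Third differences: 12, 12.
Level-3 differences are constant, so P has degree 3.
Fitting a degree-3 polynomial gives P(t) = 2t³ + 6t² + 1.
Then P(1) = 9.

9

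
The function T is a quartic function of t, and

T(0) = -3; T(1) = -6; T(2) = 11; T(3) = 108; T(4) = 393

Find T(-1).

Write T(t) = at^4 + bt³ + ct² + dt + e; the 5 given values yield a linear system in the 5 coefficients.
Solving, T(t) = 2t^4 - 2t³ + 2t² - 5t - 3.
Then T(-1) = 8.

8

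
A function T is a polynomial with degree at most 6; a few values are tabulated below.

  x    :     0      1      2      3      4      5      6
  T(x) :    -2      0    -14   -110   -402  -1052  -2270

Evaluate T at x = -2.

First differences: 2, -14, -96, -292, -650, -1218. Second differences: -16, -82, -196, -358, -568. Third differences: -66, -114, -162, -210. Fourth differences: -48, -48, -48.
Level-4 differences are constant, so T has degree 4.
Fitting a degree-4 polynomial gives T(x) = -2x^4 + x³ + 3x² - 2.
Then T(-2) = -30.

-30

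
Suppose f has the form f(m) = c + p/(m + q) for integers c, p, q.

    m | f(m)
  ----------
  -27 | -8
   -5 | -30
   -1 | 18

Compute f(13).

-3

(f(m) − c)(m + q) = p for each data point; the three points give a linear system in c and q, then p follows.
Solving: c = -6, q = 3, p = 48, so f(m) = -6 + 48/(m + 3).
Then f(13) = -6 + 48/16 = -3.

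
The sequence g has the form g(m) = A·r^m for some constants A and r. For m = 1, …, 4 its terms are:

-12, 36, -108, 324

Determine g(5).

Consecutive ratio: 36/(-12) = -3, and -108/36 = -3, so r = -3.
Then A·(-3)^1 = -12 gives A = 4, and g(m) = 4·(-3)^m.
g(5) = 4·(-3)^5 = -972.

-972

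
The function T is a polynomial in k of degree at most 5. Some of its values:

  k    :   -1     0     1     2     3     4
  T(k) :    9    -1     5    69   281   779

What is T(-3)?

149

First differences: -10, 6, 64, 212, 498. Second differences: 16, 58, 148, 286. Third differences: 42, 90, 138. Fourth differences: 48, 48.
Level-4 differences are constant, so T has degree 4.
Fitting a degree-4 polynomial gives T(k) = 2k^4 + 3k³ + 6k² - 5k - 1.
Then T(-3) = 149.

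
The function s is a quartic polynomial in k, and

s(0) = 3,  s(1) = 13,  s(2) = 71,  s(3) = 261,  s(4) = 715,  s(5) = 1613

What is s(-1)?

5

First differences: 10, 58, 190, 454, 898. Second differences: 48, 132, 264, 444. Third differences: 84, 132, 180. Fourth differences: 48, 48.
Level-4 differences are constant, so s has degree 4.
Fitting a degree-4 polynomial gives s(k) = 2k^4 + 2k³ + 4k² + 2k + 3.
Then s(-1) = 5.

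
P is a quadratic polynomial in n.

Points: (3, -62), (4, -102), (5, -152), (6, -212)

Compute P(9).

-452

First differences: -40, -50, -60. Second differences: -10, -10.
Level-2 differences are constant, so P has degree 2.
Fitting a degree-2 polynomial gives P(n) = -5n² - 5n - 2.
Then P(9) = -452.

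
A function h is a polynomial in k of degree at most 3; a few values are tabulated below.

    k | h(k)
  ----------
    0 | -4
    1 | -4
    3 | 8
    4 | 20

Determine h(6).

Write h(k) = ak³ + bk² + ck + d; the 4 given values yield a linear system in the 4 coefficients.
Solving, the leading coefficient vanishes, and h(k) = 2k² - 2k - 4.
Then h(6) = 56.

56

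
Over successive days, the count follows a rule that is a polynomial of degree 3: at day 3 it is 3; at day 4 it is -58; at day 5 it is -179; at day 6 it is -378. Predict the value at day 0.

6

Write the value at n as s(n).
Write s(n) = an³ + bn² + cn + d; the 4 given values yield a linear system in the 4 coefficients.
Solving, s(n) = -3n³ + 6n² + 8n + 6.
Then s(0) = 6.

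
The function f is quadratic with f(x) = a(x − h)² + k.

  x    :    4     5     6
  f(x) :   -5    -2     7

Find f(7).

22

First differences 3, 9; second difference 6 = 2a, so a = 3.
Expanding, the x-coefficient is −2ah = -6h; matching it to the data gives h = 4, and then k = -5.
So f(x) = 3(x − 4)² − 5.
f(7) = 3·3² − 5 = 22.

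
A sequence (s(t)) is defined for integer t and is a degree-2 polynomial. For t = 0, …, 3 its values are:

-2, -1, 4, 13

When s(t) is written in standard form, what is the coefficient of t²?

First differences: 1, 5, 9. Second differences: 4, 4.
Level-2 differences are constant, so s has degree 2.
Fitting a degree-2 polynomial gives s(t) = 2t² - t - 2.
The coefficient of t² is 2.

2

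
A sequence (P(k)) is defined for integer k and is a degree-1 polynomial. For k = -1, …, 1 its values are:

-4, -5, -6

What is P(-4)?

-1

Write P(k) = ak + b; the 3 given values yield a linear system in the 2 coefficients.
Solving, P(k) = -k - 5.
Then P(-4) = -1.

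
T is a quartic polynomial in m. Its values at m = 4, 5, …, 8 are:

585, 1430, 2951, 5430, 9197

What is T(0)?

Write T(m) = am^4 + bm³ + cm² + dm + e; the 5 given values yield a linear system in the 5 coefficients.
Solving, T(m) = 2m^4 + 3m³ - 9m² + 5m + 5.
The constant term is T(0) = 5.

5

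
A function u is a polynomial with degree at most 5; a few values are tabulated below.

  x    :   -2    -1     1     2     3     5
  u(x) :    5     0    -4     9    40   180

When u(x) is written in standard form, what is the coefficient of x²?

3

Write u(x) = ax^5 + bx^4 + cx³ + dx² + ex + p; the 6 given values yield a linear system in the 6 coefficients.
Solving, the top 2 coefficients vanish, and u(x) = x³ + 3x² - 3x - 5.
The coefficient of x² is 3.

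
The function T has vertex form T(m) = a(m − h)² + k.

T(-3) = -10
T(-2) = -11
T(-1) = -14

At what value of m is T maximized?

First differences -1, -3; second difference -2 = 2a, so a = -1.
Expanding, the m-coefficient is −2ah = 2h; matching it to the data gives h = -3, and then k = -10.
So T(m) = -1(m + 3)² − 10.
Hence h = -3.

-3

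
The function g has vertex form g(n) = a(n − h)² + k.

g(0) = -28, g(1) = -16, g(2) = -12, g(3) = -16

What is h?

2

First differences 12, 4, -4; second difference -8 = 2a, so a = -4.
Expanding, the n-coefficient is −2ah = 8h; matching it to the data gives h = 2, and then k = -12.
So g(n) = -4(n − 2)² − 12.
Hence h = 2.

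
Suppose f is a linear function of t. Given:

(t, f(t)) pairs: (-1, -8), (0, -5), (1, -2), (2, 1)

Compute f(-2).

-11

Write f(t) = at + b; the 4 given values yield a linear system in the 2 coefficients.
Solving, f(t) = 3t - 5.
Then f(-2) = -11.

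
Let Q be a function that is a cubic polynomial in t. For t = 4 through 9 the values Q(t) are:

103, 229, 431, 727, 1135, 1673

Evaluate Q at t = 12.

4247

First differences: 126, 202, 296, 408, 538. Second differences: 76, 94, 112, 130. Third differences: 18, 18, 18.
Level-3 differences are constant, so Q has degree 3.
Fitting a degree-3 polynomial gives Q(t) = 3t³ - 7t² + 6t - 1.
Then Q(12) = 4247.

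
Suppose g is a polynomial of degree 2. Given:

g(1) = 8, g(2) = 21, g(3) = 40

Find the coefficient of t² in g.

3

Write g(t) = at² + bt + c; the 3 given values yield a linear system in the 3 coefficients.
Solving, g(t) = 3t² + 4t + 1.
The coefficient of t² is 3.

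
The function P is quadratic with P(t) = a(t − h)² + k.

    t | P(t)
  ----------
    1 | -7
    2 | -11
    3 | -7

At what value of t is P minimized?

2

First differences -4, 4; second difference 8 = 2a, so a = 4.
Expanding, the t-coefficient is −2ah = -8h; matching it to the data gives h = 2, and then k = -11.
So P(t) = 4(t − 2)² − 11.
Hence h = 2.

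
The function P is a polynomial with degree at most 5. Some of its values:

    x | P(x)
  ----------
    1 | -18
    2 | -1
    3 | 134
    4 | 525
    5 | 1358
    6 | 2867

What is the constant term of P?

-7

Write P(x) = ax^5 + bx^4 + cx³ + dx² + ex + p; the 6 given values yield a linear system in the 6 coefficients.
Solving, the leading coefficient vanishes, and P(x) = 2x^4 + 3x³ - 9x² - 7x - 7.
The constant term is P(0) = -7.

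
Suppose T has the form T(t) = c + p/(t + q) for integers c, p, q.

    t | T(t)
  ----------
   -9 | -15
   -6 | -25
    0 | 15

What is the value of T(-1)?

25

(T(t) − c)(t + q) = p for each data point; the three points give a linear system in c and q, then p follows.
Solving: c = -5, q = 3, p = 60, so T(t) = -5 + 60/(t + 3).
Then T(-1) = -5 + 60/2 = 25.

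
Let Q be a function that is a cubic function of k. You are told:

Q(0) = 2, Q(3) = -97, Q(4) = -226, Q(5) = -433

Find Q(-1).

-1

Write Q(k) = ak³ + bk² + ck + d; the 4 given values yield a linear system in the 4 coefficients.
Solving, Q(k) = -3k³ - 3k² + 3k + 2.
Then Q(-1) = -1.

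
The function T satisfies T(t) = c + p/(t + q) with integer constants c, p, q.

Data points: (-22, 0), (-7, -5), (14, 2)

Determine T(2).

4

(T(t) − c)(t + q) = p for each data point; the three points give a linear system in c and q, then p follows.
Solving: c = 1, q = 4, p = 18, so T(t) = 1 + 18/(t + 4).
Then T(2) = 1 + 18/6 = 4.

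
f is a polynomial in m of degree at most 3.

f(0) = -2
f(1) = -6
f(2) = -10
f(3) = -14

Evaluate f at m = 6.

Write f(m) = am³ + bm² + cm + d; the 4 given values yield a linear system in the 4 coefficients.
Solving, the top 2 coefficients vanish, and f(m) = -4m - 2.
Then f(6) = -26.

-26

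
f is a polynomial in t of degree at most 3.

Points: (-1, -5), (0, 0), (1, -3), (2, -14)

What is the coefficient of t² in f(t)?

-4

Write f(t) = at³ + bt² + ct + d; the 4 given values yield a linear system in the 4 coefficients.
Solving, the leading coefficient vanishes, and f(t) = -4t² + t.
The coefficient of t² is -4.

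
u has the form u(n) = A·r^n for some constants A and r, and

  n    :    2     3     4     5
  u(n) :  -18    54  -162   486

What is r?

Consecutive ratio: 54/(-18) = -3, and -162/54 = -3, so r = -3.
Then A·(-3)^2 = -18 gives A = -2, and u(n) = -2·(-3)^n.

-3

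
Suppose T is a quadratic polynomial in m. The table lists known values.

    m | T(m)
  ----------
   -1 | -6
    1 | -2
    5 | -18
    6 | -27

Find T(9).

-66

Write T(m) = am² + bm + c; the 4 given values yield a linear system in the 3 coefficients.
Solving, T(m) = -m² + 2m - 3.
Then T(9) = -66.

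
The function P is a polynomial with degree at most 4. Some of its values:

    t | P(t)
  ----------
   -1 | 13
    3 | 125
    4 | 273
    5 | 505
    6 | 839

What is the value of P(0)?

Write P(t) = at^4 + bt³ + ct² + dt + e; the 5 given values yield a linear system in the 5 coefficients.
Solving, the leading coefficient vanishes, and P(t) = 3t³ + 6t² - 5t + 5.
Then P(0) = 5.

5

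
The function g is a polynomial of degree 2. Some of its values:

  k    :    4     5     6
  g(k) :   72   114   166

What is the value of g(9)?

382

Write g(k) = ak² + bk + c; the 3 given values yield a linear system in the 3 coefficients.
Solving, g(k) = 5k² - 3k + 4.
Then g(9) = 382.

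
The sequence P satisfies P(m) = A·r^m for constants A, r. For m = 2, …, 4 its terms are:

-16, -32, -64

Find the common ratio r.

Consecutive ratio: -32/(-16) = 2, and -64/(-32) = 2, so r = 2.
Then A·2^2 = -16 gives A = -4, and P(m) = -4·2^m.

2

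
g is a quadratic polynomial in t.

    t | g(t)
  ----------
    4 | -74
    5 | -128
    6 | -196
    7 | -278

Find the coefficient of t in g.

First differences: -54, -68, -82. Second differences: -14, -14.
Level-2 differences are constant, so g has degree 2.
Fitting a degree-2 polynomial gives g(t) = -7t² + 9t + 2.
The coefficient of t is 9.

9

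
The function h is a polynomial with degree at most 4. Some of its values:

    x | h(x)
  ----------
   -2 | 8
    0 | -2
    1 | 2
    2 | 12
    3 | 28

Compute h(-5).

Write h(x) = ax^4 + bx³ + cx² + dx + e; the 5 given values yield a linear system in the 5 coefficients.
Solving, the top 2 coefficients vanish, and h(x) = 3x² + x - 2.
Then h(-5) = 68.

68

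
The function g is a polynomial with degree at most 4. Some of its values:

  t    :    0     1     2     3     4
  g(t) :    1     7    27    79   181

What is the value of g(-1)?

-9

First differences: 6, 20, 52, 102. Second differences: 14, 32, 50. Third differences: 18, 18.
Level-3 differences are constant, so g has degree 3.
Fitting a degree-3 polynomial gives g(t) = 3t³ - 2t² + 5t + 1.
Then g(-1) = -9.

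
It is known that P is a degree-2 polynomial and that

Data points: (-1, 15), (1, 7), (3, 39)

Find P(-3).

63

Write P(m) = am² + bm + c; the 3 given values yield a linear system in the 3 coefficients.
Solving, P(m) = 5m² - 4m + 6.
Then P(-3) = 63.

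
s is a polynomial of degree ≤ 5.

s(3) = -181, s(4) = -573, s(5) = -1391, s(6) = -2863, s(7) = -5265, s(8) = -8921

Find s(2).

-35

First differences: -392, -818, -1472, -2402, -3656. Second differences: -426, -654, -930, -1254. Third differences: -228, -276, -324. Fourth differences: -48, -48.
Level-4 differences are constant, so s has degree 4.
Fitting a degree-4 polynomial gives s(x) = -2x^4 - 2x³ + 5x² - 3x - 1.
Then s(2) = -35.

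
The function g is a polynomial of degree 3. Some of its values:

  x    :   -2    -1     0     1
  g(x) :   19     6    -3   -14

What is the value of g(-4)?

Write g(x) = ax³ + bx² + cx + d; the 4 given values yield a linear system in the 4 coefficients.
Solving, g(x) = -x³ - x² - 9x - 3.
Then g(-4) = 81.

81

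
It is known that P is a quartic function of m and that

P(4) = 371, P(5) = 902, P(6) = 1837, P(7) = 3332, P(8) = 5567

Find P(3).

112

Write P(m) = am^4 + bm³ + cm² + dm + e; the 5 given values yield a linear system in the 5 coefficients.
Solving, P(m) = m^4 + 4m³ - 9m² - m + 7.
Then P(3) = 112.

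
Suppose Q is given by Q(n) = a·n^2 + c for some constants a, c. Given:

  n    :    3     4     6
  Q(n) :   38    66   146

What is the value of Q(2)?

From Q(3) = 38 and Q(4) = 66: 9a + c = 38 and 16a + c = 66.
Subtracting: 7a = 28, so a = 4; then c = 38 − 4·9 = 2.
So Q(n) = 4n² + 2, and Q(2) = 18.

18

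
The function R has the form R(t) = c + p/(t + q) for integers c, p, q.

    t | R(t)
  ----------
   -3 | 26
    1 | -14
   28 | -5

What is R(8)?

-7

(R(t) − c)(t + q) = p for each data point; the three points give a linear system in c and q, then p follows.
Solving: c = -4, q = 2, p = -30, so R(t) = -4 − 30/(t + 2).
Then R(8) = -4 − 30/10 = -7.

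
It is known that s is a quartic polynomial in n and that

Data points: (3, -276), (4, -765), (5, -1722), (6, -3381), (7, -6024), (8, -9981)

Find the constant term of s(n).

First differences: -489, -957, -1659, -2643, -3957. Second differences: -468, -702, -984, -1314. Third differences: -234, -282, -330. Fourth differences: -48, -48.
Level-4 differences are constant, so s has degree 4.
Fitting a degree-4 polynomial gives s(n) = -2n^4 - 3n³ - 4n² + 3.
The constant term is s(0) = 3.

3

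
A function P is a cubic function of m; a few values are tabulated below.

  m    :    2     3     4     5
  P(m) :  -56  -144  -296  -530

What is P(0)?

Write P(m) = am³ + bm² + cm + d; the 4 given values yield a linear system in the 4 coefficients.
Solving, P(m) = -3m³ - 5m² - 6m.
The constant term is P(0) = 0.

0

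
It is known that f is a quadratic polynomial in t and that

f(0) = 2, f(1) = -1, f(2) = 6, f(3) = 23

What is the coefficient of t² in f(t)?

Write f(t) = at² + bt + c; the 4 given values yield a linear system in the 3 coefficients.
Solving, f(t) = 5t² - 8t + 2.
The coefficient of t² is 5.

5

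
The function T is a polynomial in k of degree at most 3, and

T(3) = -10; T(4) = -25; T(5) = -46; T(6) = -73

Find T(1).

First differences: -15, -21, -27. Second differences: -6, -6.
Level-2 differences are constant, so T has degree 2.
Fitting a degree-2 polynomial gives T(k) = -3k² + 6k - 1.
Then T(1) = 2.

2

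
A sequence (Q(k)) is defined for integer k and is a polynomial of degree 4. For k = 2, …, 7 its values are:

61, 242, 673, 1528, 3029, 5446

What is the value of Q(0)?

-7

Write Q(k) = ak^4 + bk³ + ck² + dk + e; the 6 given values yield a linear system in the 5 coefficients.
Solving, Q(k) = 2k^4 + k³ + 6k² + 2k - 7.
Then Q(0) = -7.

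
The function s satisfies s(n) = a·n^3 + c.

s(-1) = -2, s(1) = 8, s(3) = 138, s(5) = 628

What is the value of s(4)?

From s(-1) = -2 and s(1) = 8: -1a + c = -2 and 1a + c = 8.
Subtracting: 2a = 10, so a = 5; then c = -2 − 5·(-1) = 3.
So s(n) = 5n³ + 3, and s(4) = 323.

323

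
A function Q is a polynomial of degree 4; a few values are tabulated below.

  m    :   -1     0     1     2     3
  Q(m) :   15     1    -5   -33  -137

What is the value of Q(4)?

Write Q(m) = am^4 + bm³ + cm² + dm + e; the 5 given values yield a linear system in the 5 coefficients.
Solving, Q(m) = -m^4 - 3m³ + 5m² - 7m + 1.
Then Q(4) = -395.

-395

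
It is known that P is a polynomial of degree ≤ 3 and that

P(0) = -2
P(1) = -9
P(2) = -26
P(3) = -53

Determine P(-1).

-5

First differences: -7, -17, -27. Second differences: -10, -10.
Level-2 differences are constant, so P has degree 2.
Fitting a degree-2 polynomial gives P(x) = -5x² - 2x - 2.
Then P(-1) = -5.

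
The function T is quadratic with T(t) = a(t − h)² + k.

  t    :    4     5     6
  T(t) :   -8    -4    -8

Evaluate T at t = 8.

-40

First differences 4, -4; second difference -8 = 2a, so a = -4.
Expanding, the t-coefficient is −2ah = 8h; matching it to the data gives h = 5, and then k = -4.
So T(t) = -4(t − 5)² − 4.
T(8) = -4·3² − 4 = -40.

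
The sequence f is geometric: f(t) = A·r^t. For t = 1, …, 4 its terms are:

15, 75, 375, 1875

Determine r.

Consecutive ratio: 75/15 = 5, and 375/75 = 5, so r = 5.
Then A·5^1 = 15 gives A = 3, and f(t) = 3·5^t.

5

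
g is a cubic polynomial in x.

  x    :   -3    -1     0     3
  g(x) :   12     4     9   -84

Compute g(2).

-23

Write g(x) = ax³ + bx² + cx + d; the 4 given values yield a linear system in the 4 coefficients.
Solving, g(x) = -2x³ - 5x² + 2x + 9.
Then g(2) = -23.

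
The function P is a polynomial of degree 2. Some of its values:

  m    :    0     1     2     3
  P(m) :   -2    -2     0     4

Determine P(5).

18

First differences: 0, 2, 4. Second differences: 2, 2.
Level-2 differences are constant, so P has degree 2.
Fitting a degree-2 polynomial gives P(m) = m² - m - 2.
Then P(5) = 18.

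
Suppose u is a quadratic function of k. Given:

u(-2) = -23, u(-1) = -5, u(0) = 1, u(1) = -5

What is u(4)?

First differences: 18, 6, -6. Second differences: -12, -12.
Level-2 differences are constant, so u has degree 2.
Fitting a degree-2 polynomial gives u(k) = -6k² + 1.
Then u(4) = -95.

-95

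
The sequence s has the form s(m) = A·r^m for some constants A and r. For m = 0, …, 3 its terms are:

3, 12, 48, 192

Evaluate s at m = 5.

Consecutive ratio: 12/3 = 4, and 48/12 = 4, so r = 4.
Then A·4^0 = 3 gives A = 3, and s(m) = 3·4^m.
s(5) = 3·4^5 = 3072.

3072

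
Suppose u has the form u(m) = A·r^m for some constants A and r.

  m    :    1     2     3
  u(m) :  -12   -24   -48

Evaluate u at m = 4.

-96

Consecutive ratio: -24/(-12) = 2, and -48/(-24) = 2, so r = 2.
Then A·2^1 = -12 gives A = -6, and u(m) = -6·2^m.
u(4) = -6·2^4 = -96.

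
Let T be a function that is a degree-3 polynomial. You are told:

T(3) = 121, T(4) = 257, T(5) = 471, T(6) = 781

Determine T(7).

Write T(n) = an³ + bn² + cn + d; the 4 given values yield a linear system in the 4 coefficients.
Solving, T(n) = 3n³ + 3n² + 4n + 1.
Then T(7) = 1205.

1205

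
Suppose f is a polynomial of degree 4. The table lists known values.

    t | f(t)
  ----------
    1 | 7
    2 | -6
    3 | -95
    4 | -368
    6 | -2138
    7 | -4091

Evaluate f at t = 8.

-7140

Write f(t) = at^4 + bt³ + ct² + dt + e; the 6 given values yield a linear system in the 5 coefficients.
Solving, f(t) = -2t^4 + 2t³ + 3t + 4.
Then f(8) = -7140.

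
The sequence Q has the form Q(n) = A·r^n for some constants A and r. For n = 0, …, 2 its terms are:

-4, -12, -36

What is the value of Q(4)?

Consecutive ratio: -12/(-4) = 3, and -36/(-12) = 3, so r = 3.
Then A·3^0 = -4 gives A = -4, and Q(n) = -4·3^n.
Q(4) = -4·3^4 = -324.

-324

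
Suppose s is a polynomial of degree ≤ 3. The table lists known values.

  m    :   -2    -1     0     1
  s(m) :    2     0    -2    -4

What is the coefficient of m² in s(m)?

First differences: -2, -2, -2.
Level-1 differences are constant, so s has degree 1.
Fitting a degree-1 polynomial gives s(m) = -2m - 2.
The coefficient of m² is 0.

0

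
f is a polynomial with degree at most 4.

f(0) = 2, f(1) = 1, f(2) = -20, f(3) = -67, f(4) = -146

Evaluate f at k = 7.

-635

Write f(k) = ak^4 + bk³ + ck² + dk + e; the 5 given values yield a linear system in the 5 coefficients.
Solving, the leading coefficient vanishes, and f(k) = -k³ - 7k² + 7k + 2.
Then f(7) = -635.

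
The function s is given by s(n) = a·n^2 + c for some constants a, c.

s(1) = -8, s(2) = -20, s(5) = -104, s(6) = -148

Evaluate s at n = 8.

-260

From s(1) = -8 and s(2) = -20: 1a + c = -8 and 4a + c = -20.
Subtracting: 3a = -12, so a = -4; then c = -8 − (-4)·1 = -4.
So s(n) = -4n² − 4, and s(8) = -260.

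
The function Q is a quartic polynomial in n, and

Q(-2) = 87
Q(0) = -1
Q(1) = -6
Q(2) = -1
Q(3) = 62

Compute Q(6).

1799

Write Q(n) = an^4 + bn³ + cn² + dn + e; the 5 given values yield a linear system in the 5 coefficients.
Solving, Q(n) = 2n^4 - 4n³ + 3n² - 6n - 1.
Then Q(6) = 1799.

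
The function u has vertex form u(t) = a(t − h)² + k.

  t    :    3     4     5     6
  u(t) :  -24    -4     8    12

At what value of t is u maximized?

First differences 20, 12, 4; second difference -8 = 2a, so a = -4.
Expanding, the t-coefficient is −2ah = 8h; matching it to the data gives h = 6, and then k = 12.
So u(t) = -4(t − 6)² + 12.
Hence h = 6.

6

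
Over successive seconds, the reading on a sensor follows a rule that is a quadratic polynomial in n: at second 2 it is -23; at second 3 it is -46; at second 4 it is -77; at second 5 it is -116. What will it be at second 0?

-1

Write the value at n as f(n).
First differences: -23, -31, -39. Second differences: -8, -8.
Level-2 differences are constant, so f has degree 2.
Fitting a degree-2 polynomial gives f(n) = -4n² - 3n - 1.
Then f(0) = -1.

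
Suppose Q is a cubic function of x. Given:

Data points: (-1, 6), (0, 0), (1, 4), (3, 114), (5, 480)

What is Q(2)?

36

Write Q(x) = ax³ + bx² + cx + d; the 5 given values yield a linear system in the 4 coefficients.
Solving, Q(x) = 3x³ + 5x² - 4x.
Then Q(2) = 36.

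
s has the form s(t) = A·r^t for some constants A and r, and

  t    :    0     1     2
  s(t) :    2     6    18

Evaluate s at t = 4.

162

Consecutive ratio: 6/2 = 3, and 18/6 = 3, so r = 3.
Then A·3^0 = 2 gives A = 2, and s(t) = 2·3^t.
s(4) = 2·3^4 = 162.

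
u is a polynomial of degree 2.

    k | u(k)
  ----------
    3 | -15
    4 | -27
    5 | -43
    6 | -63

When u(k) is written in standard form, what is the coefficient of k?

2

First differences: -12, -16, -20. Second differences: -4, -4.
Level-2 differences are constant, so u has degree 2.
Fitting a degree-2 polynomial gives u(k) = -2k² + 2k - 3.
The coefficient of k is 2.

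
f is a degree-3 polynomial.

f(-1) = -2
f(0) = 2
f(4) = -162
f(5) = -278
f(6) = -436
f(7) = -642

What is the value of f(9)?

Write f(n) = an³ + bn² + cn + d; the 6 given values yield a linear system in the 4 coefficients.
Solving, f(n) = -n³ - 6n² - n + 2.
Then f(9) = -1222.

-1222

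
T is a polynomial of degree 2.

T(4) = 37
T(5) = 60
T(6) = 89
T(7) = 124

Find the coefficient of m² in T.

First differences: 23, 29, 35. Second differences: 6, 6.
Level-2 differences are constant, so T has degree 2.
Fitting a degree-2 polynomial gives T(m) = 3m² - 4m + 5.
The coefficient of m² is 3.

3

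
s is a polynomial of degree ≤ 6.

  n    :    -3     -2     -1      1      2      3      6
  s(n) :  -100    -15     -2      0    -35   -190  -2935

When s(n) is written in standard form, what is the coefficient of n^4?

-2

Write s(n) = an^6 + bn^5 + cn^4 + dn³ + en² + pn + q; the 7 given values yield a linear system in the 7 coefficients.
Solving, the top 2 coefficients vanish, and s(n) = -2n^4 - 2n³ + 2n² + 3n - 1.
The coefficient of n^4 is -2.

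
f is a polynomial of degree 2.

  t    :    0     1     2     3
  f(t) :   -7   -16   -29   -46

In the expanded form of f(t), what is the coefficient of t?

-7

Write f(t) = at² + bt + c; the 4 given values yield a linear system in the 3 coefficients.
Solving, f(t) = -2t² - 7t - 7.
The coefficient of t is -7.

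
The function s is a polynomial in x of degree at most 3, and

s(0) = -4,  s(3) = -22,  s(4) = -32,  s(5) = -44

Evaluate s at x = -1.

Write s(x) = ax³ + bx² + cx + d; the 4 given values yield a linear system in the 4 coefficients.
Solving, the leading coefficient vanishes, and s(x) = -x² - 3x - 4.
Then s(-1) = -2.

-2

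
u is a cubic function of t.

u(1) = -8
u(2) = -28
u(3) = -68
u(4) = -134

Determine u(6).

-368

Write u(t) = at³ + bt² + ct + d; the 4 given values yield a linear system in the 4 coefficients.
Solving, u(t) = -t³ - 4t² - t - 2.
Then u(6) = -368.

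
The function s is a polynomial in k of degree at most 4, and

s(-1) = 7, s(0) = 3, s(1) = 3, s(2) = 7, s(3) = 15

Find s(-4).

43

Write s(k) = ak^4 + bk³ + ck² + dk + e; the 5 given values yield a linear system in the 5 coefficients.
Solving, the top 2 coefficients vanish, and s(k) = 2k² - 2k + 3.
Then s(-4) = 43.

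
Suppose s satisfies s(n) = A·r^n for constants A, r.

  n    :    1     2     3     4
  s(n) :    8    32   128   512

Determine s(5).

Consecutive ratio: 32/8 = 4, and 128/32 = 4, so r = 4.
Then A·4^1 = 8 gives A = 2, and s(n) = 2·4^n.
s(5) = 2·4^5 = 2048.

2048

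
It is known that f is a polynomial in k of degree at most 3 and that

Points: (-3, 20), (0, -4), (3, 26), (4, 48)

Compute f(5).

76

Write f(k) = ak³ + bk² + ck + d; the 4 given values yield a linear system in the 4 coefficients.
Solving, the leading coefficient vanishes, and f(k) = 3k² + k - 4.
Then f(5) = 76.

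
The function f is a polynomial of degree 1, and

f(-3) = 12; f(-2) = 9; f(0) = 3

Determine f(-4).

Write f(k) = ak + b; the 3 given values yield a linear system in the 2 coefficients.
Solving, f(k) = -3k + 3.
Then f(-4) = 15.

15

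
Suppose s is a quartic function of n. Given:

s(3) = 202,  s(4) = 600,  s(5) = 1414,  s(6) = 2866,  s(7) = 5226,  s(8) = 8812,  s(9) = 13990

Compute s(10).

21174

First differences: 398, 814, 1452, 2360, 3586, 5178. Second differences: 416, 638, 908, 1226, 1592. Third differences: 222, 270, 318, 366. Fourth differences: 48, 48, 48.
Level-4 differences are constant, so s has degree 4.
Fitting a degree-4 polynomial gives s(n) = 2n^4 + n³ + 2n² - 3n + 4.
Then s(10) = 21174.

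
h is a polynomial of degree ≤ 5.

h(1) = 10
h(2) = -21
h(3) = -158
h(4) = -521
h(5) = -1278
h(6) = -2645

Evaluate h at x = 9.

-13286

First differences: -31, -137, -363, -757, -1367. Second differences: -106, -226, -394, -610. Third differences: -120, -168, -216. Fourth differences: -48, -48.
Level-4 differences are constant, so h has degree 4.
Fitting a degree-4 polynomial gives h(x) = -2x^4 - 3x² + 8x + 7.
Then h(9) = -13286.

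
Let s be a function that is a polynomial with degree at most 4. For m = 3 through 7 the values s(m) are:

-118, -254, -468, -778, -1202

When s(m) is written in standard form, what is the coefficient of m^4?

0

Write s(m) = am^4 + bm³ + cm² + dm + e; the 5 given values yield a linear system in the 5 coefficients.
Solving, the leading coefficient vanishes, and s(m) = -3m³ - 3m² - 4m + 2.
The coefficient of m^4 is 0.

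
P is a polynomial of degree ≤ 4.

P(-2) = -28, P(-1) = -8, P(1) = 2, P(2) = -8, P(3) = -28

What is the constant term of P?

2

Write P(x) = ax^4 + bx³ + cx² + dx + e; the 5 given values yield a linear system in the 5 coefficients.
Solving, the top 2 coefficients vanish, and P(x) = -5x² + 5x + 2.
The constant term is P(0) = 2.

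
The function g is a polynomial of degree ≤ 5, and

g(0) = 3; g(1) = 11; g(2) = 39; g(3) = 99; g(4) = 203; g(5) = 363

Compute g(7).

First differences: 8, 28, 60, 104, 160. Second differences: 20, 32, 44, 56. Third differences: 12, 12, 12.
Level-3 differences are constant, so g has degree 3.
Fitting a degree-3 polynomial gives g(n) = 2n³ + 4n² + 2n + 3.
Then g(7) = 899.

899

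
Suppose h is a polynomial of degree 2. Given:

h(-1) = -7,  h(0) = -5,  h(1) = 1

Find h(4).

Write h(x) = ax² + bx + c; the 3 given values yield a linear system in the 3 coefficients.
Solving, h(x) = 2x² + 4x - 5.
Then h(4) = 43.

43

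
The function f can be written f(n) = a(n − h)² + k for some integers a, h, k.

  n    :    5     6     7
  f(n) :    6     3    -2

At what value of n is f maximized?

First differences -3, -5; second difference -2 = 2a, so a = -1.
Expanding, the n-coefficient is −2ah = 2h; matching it to the data gives h = 4, and then k = 7.
So f(n) = -1(n − 4)² + 7.
Hence h = 4.

4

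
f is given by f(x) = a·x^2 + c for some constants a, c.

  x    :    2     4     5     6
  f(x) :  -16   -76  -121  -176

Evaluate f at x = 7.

From f(2) = -16 and f(4) = -76: 4a + c = -16 and 16a + c = -76.
Subtracting: 12a = -60, so a = -5; then c = -16 − (-5)·4 = 4.
So f(x) = -5x² + 4, and f(7) = -241.

-241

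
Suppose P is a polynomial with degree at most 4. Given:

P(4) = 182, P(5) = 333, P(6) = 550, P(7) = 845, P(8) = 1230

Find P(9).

First differences: 151, 217, 295, 385. Second differences: 66, 78, 90. Third differences: 12, 12.
Level-3 differences are constant, so P has degree 3.
Fitting a degree-3 polynomial gives P(k) = 2k³ + 3k² + 2k - 2.
Then P(9) = 1717.

1717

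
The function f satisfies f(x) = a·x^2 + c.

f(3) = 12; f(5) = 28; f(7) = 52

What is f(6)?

39

From f(3) = 12 and f(5) = 28: 9a + c = 12 and 25a + c = 28.
Subtracting: 16a = 16, so a = 1; then c = 12 − 1·9 = 3.
So f(x) = 1x² + 3, and f(6) = 39.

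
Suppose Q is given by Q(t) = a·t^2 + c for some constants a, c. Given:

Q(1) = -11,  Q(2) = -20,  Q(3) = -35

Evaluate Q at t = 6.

From Q(1) = -11 and Q(2) = -20: 1a + c = -11 and 4a + c = -20.
Subtracting: 3a = -9, so a = -3; then c = -11 − (-3)·1 = -8.
So Q(t) = -3t² − 8, and Q(6) = -116.

-116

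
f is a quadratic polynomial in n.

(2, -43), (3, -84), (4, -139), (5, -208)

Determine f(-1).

-4

First differences: -41, -55, -69. Second differences: -14, -14.
Level-2 differences are constant, so f has degree 2.
Fitting a degree-2 polynomial gives f(n) = -7n² - 6n - 3.
Then f(-1) = -4.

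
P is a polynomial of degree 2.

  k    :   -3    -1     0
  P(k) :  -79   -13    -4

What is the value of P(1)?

Write P(k) = ak² + bk + c; the 3 given values yield a linear system in the 3 coefficients.
Solving, P(k) = -8k² + k - 4.
Then P(1) = -11.

-11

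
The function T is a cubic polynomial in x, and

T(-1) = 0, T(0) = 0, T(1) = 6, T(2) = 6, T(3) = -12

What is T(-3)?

66

Write T(x) = ax³ + bx² + cx + d; the 5 given values yield a linear system in the 4 coefficients.
Solving, T(x) = -2x³ + 3x² + 5x.
Then T(-3) = 66.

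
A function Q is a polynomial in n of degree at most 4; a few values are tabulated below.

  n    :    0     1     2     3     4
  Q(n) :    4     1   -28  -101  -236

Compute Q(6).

First differences: -3, -29, -73, -135. Second differences: -26, -44, -62. Third differences: -18, -18.
Level-3 differences are constant, so Q has degree 3.
Fitting a degree-3 polynomial gives Q(n) = -3n³ - 4n² + 4n + 4.
Then Q(6) = -764.

-764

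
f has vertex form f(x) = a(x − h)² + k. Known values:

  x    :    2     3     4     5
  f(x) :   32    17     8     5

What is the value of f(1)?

First differences -15, -9, -3; second difference 6 = 2a, so a = 3.
Expanding, the x-coefficient is −2ah = -6h; matching it to the data gives h = 5, and then k = 5.
So f(x) = 3(x − 5)² + 5.
f(1) = 3·(-4)² + 5 = 53.

53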